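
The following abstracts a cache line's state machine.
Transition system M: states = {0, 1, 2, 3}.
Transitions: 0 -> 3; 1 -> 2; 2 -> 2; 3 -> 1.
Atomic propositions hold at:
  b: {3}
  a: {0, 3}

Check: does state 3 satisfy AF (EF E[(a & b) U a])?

Yes

Sat(a & b) = {3}
E[(a & b) U a]: least fixpoint, start Z0 = Sat(a) = {0, 3}, add states in Sat(a & b) with some successor in Z. Already a fixed point.
Sat(E[(a & b) U a]) = {0, 3}
EF E[(a & b) U a]: least fixpoint, start Z0 = {0, 3}, add states with some successor in Z. Already a fixed point.
Sat(EF E[(a & b) U a]) = {0, 3}
AF (EF E[(a & b) U a]): least fixpoint, start Z0 = {0, 3}, add states with every successor in Z. Already a fixed point.
Sat(AF (EF E[(a & b) U a])) = {0, 3}
3 ∈ Sat(AF (EF E[(a & b) U a])) = {0, 3}, so the formula holds at 3.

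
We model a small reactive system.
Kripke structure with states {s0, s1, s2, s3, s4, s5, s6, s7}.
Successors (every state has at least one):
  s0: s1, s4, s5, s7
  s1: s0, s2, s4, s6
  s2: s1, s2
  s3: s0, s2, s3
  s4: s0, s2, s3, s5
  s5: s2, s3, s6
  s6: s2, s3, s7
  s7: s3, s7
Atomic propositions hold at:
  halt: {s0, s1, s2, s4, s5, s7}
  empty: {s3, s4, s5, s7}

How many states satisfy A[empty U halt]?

6

A[empty U halt]: least fixpoint, start Z0 = Sat(halt) = {s0, s1, s2, s4, s5, s7}, add states in Sat(empty) with every successor in Z. Already a fixed point.
Sat(A[empty U halt]) = {s0, s1, s2, s4, s5, s7}
|Sat(A[empty U halt])| = |{s0, s1, s2, s4, s5, s7}| = 6.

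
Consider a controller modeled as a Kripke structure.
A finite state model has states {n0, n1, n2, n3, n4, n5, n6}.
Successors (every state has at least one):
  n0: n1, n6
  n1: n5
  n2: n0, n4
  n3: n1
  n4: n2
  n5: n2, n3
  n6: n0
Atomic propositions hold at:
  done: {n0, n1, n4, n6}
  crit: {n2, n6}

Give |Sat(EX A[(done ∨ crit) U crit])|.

Sat(done ∨ crit) = {n0, n1, n2, n4, n6}
A[(done ∨ crit) U crit]: least fixpoint, start Z0 = Sat(crit) = {n2, n6}, add states in Sat(done ∨ crit) with every successor in Z. Z1 = {n2, n4, n6}; fixed.
Sat(A[(done ∨ crit) U crit]) = {n2, n4, n6}
Sat(EX A[(done ∨ crit) U crit]) = {s : some successor in {n2, n4, n6}} = {n0, n2, n4, n5}
|Sat(EX A[(done ∨ crit) U crit])| = |{n0, n2, n4, n5}| = 4.

4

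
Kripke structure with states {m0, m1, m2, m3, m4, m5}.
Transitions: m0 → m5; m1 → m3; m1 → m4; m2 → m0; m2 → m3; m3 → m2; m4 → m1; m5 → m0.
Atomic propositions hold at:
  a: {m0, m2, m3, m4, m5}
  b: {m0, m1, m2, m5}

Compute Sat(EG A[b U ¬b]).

{m1, m4}

Sat(¬b) = {m3, m4}
A[b U ¬b]: least fixpoint, start Z0 = Sat(¬b) = {m3, m4}, add states in Sat(b) with every successor in Z. Z1 = {m1, m3, m4}; fixed.
Sat(A[b U ¬b]) = {m1, m3, m4}
EG A[b U ¬b]: greatest fixpoint, start Z0 = {m1, m3, m4}, keep only states in Sat with some successor in Z. Z1 = {m1, m4}; fixed.
Sat(EG A[b U ¬b]) = {m1, m4}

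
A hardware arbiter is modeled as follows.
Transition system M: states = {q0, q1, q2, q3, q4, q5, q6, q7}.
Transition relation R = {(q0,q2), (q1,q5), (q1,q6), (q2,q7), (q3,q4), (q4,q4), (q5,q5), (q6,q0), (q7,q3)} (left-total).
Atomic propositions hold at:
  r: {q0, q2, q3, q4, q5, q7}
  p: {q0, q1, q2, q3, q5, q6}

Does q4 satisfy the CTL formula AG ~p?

Yes

Sat(~p) = {q4, q7}
AG ~p: greatest fixpoint, start Z0 = {q4, q7}, keep only states in Sat with every successor in Z. Z1 = {q4}; fixed.
Sat(AG ~p) = {q4}
q4 ∈ Sat(AG ~p) = {q4}, so the formula holds at q4.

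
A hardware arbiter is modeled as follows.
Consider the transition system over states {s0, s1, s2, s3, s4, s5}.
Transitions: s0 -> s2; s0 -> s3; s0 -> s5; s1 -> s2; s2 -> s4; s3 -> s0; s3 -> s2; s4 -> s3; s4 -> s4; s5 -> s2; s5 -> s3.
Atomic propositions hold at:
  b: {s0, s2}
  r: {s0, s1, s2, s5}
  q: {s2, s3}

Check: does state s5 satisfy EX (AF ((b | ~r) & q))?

Sat(~r) = {s3, s4}
Sat(b | ~r) = {s0, s2, s3, s4}
Sat((b | ~r) & q) = {s2, s3}
AF ((b | ~r) & q): least fixpoint, start Z0 = {s2, s3}, add states with every successor in Z. Z1 = {s1, s2, s3, s5}; Z2 = {s0, s1, s2, s3, s5}; fixed.
Sat(AF ((b | ~r) & q)) = {s0, s1, s2, s3, s5}
Sat(EX (AF ((b | ~r) & q))) = {s : some successor in {s0, s1, s2, s3, s5}} = {s0, s1, s3, s4, s5}
s5 ∈ Sat(EX (AF ((b | ~r) & q))) = {s0, s1, s3, s4, s5}, so the formula holds at s5.

Yes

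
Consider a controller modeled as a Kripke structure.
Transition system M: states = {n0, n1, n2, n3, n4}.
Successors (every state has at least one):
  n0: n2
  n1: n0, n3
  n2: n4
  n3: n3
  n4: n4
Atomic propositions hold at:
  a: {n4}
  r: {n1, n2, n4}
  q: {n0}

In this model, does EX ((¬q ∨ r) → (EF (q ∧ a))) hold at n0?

No

Sat(¬q) = {n1, n2, n3, n4}
Sat(¬q ∨ r) = {n1, n2, n3, n4}
Sat(q ∧ a) = ∅
EF (q ∧ a): least fixpoint, start Z0 = ∅, add states with some successor in Z. Already a fixed point.
Sat(EF (q ∧ a)) = ∅
Sat((¬q ∨ r) → (EF (q ∧ a))) = {n0}
Sat(EX ((¬q ∨ r) → (EF (q ∧ a)))) = {s : some successor in {n0}} = {n1}
n0 ∉ Sat(EX ((¬q ∨ r) → (EF (q ∧ a)))) = {n1}, so the formula does not hold at n0.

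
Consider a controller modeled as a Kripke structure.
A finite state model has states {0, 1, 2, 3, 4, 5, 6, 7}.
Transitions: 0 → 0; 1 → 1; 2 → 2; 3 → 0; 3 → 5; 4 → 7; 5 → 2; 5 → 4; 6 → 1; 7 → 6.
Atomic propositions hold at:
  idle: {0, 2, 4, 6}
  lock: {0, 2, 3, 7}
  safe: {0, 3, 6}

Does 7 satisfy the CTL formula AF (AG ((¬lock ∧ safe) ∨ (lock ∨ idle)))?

No

Sat(¬lock) = {1, 4, 5, 6}
Sat(¬lock ∧ safe) = {6}
Sat(lock ∨ idle) = {0, 2, 3, 4, 6, 7}
Sat((¬lock ∧ safe) ∨ (lock ∨ idle)) = {0, 2, 3, 4, 6, 7}
AG ((¬lock ∧ safe) ∨ (lock ∨ idle)): greatest fixpoint, start Z0 = {0, 2, 3, 4, 6, 7}, keep only states in Sat with every successor in Z. Z1 = {0, 2, 4, 7}; Z2 = {0, 2, 4}; Z3 = {0, 2}; fixed.
Sat(AG ((¬lock ∧ safe) ∨ (lock ∨ idle))) = {0, 2}
AF (AG ((¬lock ∧ safe) ∨ (lock ∨ idle))): least fixpoint, start Z0 = {0, 2}, add states with every successor in Z. Already a fixed point.
Sat(AF (AG ((¬lock ∧ safe) ∨ (lock ∨ idle)))) = {0, 2}
7 ∉ Sat(AF (AG ((¬lock ∧ safe) ∨ (lock ∨ idle)))) = {0, 2}, so the formula does not hold at 7.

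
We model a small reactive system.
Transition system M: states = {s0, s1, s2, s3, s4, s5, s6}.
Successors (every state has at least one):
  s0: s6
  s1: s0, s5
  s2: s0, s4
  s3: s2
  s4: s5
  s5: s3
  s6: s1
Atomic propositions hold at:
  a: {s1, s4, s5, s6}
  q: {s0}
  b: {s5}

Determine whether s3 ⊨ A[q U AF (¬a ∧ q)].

No

Sat(¬a) = {s0, s2, s3}
Sat(¬a ∧ q) = {s0}
AF (¬a ∧ q): least fixpoint, start Z0 = {s0}, add states with every successor in Z. Already a fixed point.
Sat(AF (¬a ∧ q)) = {s0}
A[q U AF (¬a ∧ q)]: least fixpoint, start Z0 = Sat(AF (¬a ∧ q)) = {s0}, add states in Sat(q) with every successor in Z. Already a fixed point.
Sat(A[q U AF (¬a ∧ q)]) = {s0}
s3 ∉ Sat(A[q U AF (¬a ∧ q)]) = {s0}, so the formula does not hold at s3.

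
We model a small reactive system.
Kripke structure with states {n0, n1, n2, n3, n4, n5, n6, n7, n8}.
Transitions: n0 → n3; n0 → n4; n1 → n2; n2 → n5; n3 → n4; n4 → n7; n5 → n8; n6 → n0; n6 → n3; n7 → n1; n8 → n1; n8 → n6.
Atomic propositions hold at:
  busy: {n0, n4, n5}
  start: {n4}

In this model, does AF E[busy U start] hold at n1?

No

E[busy U start]: least fixpoint, start Z0 = Sat(start) = {n4}, add states in Sat(busy) with some successor in Z. Z1 = {n0, n4}; fixed.
Sat(E[busy U start]) = {n0, n4}
AF E[busy U start]: least fixpoint, start Z0 = {n0, n4}, add states with every successor in Z. Z1 = {n0, n3, n4}; Z2 = {n0, n3, n4, n6}; fixed.
Sat(AF E[busy U start]) = {n0, n3, n4, n6}
n1 ∉ Sat(AF E[busy U start]) = {n0, n3, n4, n6}, so the formula does not hold at n1.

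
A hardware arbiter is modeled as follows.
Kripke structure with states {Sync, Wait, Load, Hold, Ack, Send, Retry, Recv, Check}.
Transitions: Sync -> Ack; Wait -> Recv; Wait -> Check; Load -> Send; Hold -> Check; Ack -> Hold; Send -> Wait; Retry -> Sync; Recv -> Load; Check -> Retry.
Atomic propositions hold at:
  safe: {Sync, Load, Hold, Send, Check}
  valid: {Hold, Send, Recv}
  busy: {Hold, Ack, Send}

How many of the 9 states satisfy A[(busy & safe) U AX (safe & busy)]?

2

Sat(busy & safe) = {Hold, Send}
Sat(safe & busy) = {Hold, Send}
Sat(AX (safe & busy)) = {s : every successor in {Hold, Send}} = {Load, Ack}
A[(busy & safe) U AX (safe & busy)]: least fixpoint, start Z0 = Sat(AX (safe & busy)) = {Load, Ack}, add states in Sat(busy & safe) with every successor in Z. Already a fixed point.
Sat(A[(busy & safe) U AX (safe & busy)]) = {Load, Ack}
|Sat(A[(busy & safe) U AX (safe & busy)])| = |{Load, Ack}| = 2.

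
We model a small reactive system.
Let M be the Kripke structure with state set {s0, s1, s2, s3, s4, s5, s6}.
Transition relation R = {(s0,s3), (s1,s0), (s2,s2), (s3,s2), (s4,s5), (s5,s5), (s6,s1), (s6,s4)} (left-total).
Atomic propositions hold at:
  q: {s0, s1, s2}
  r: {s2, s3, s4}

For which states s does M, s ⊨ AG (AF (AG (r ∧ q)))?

Sat(r ∧ q) = {s2}
AG (r ∧ q): greatest fixpoint, start Z0 = {s2}, keep only states in Sat with every successor in Z. Already a fixed point.
Sat(AG (r ∧ q)) = {s2}
AF (AG (r ∧ q)): least fixpoint, start Z0 = {s2}, add states with every successor in Z. Z1 = {s2, s3}; Z2 = {s0, s2, s3}; Z3 = {s0, s1, s2, s3}; fixed.
Sat(AF (AG (r ∧ q))) = {s0, s1, s2, s3}
AG (AF (AG (r ∧ q))): greatest fixpoint, start Z0 = {s0, s1, s2, s3}, keep only states in Sat with every successor in Z. Already a fixed point.
Sat(AG (AF (AG (r ∧ q)))) = {s0, s1, s2, s3}

{s0, s1, s2, s3}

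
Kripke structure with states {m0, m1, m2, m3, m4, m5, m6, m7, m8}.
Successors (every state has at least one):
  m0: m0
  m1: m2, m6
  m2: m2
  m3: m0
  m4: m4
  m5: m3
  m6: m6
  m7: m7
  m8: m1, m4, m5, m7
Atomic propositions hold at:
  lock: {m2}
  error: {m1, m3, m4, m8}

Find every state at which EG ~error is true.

{m0, m2, m6, m7}

Sat(~error) = {m0, m2, m5, m6, m7}
EG ~error: greatest fixpoint, start Z0 = {m0, m2, m5, m6, m7}, keep only states in Sat with some successor in Z. Z1 = {m0, m2, m6, m7}; fixed.
Sat(EG ~error) = {m0, m2, m6, m7}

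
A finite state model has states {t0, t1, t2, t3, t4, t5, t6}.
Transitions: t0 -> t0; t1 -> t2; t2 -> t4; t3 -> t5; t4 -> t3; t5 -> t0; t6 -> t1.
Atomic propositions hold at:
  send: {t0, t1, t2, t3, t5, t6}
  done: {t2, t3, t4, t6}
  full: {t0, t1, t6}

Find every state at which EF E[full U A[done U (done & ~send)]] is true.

{t1, t2, t4, t6}

Sat(~send) = {t4}
Sat(done & ~send) = {t4}
A[done U (done & ~send)]: least fixpoint, start Z0 = Sat((done & ~send)) = {t4}, add states in Sat(done) with every successor in Z. Z1 = {t2, t4}; fixed.
Sat(A[done U (done & ~send)]) = {t2, t4}
E[full U A[done U (done & ~send)]]: least fixpoint, start Z0 = Sat(A[done U (done & ~send)]) = {t2, t4}, add states in Sat(full) with some successor in Z. Z1 = {t1, t2, t4}; Z2 = {t1, t2, t4, t6}; fixed.
Sat(E[full U A[done U (done & ~send)]]) = {t1, t2, t4, t6}
EF E[full U A[done U (done & ~send)]]: least fixpoint, start Z0 = {t1, t2, t4, t6}, add states with some successor in Z. Already a fixed point.
Sat(EF E[full U A[done U (done & ~send)]]) = {t1, t2, t4, t6}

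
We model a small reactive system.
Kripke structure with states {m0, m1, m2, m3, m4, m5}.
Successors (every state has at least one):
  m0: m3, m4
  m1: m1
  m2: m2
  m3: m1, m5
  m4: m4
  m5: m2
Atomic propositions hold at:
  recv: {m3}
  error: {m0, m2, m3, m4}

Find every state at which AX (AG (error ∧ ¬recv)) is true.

Sat(¬recv) = {m0, m1, m2, m4, m5}
Sat(error ∧ ¬recv) = {m0, m2, m4}
AG (error ∧ ¬recv): greatest fixpoint, start Z0 = {m0, m2, m4}, keep only states in Sat with every successor in Z. Z1 = {m2, m4}; fixed.
Sat(AG (error ∧ ¬recv)) = {m2, m4}
Sat(AX (AG (error ∧ ¬recv))) = {s : every successor in {m2, m4}} = {m2, m4, m5}

{m2, m4, m5}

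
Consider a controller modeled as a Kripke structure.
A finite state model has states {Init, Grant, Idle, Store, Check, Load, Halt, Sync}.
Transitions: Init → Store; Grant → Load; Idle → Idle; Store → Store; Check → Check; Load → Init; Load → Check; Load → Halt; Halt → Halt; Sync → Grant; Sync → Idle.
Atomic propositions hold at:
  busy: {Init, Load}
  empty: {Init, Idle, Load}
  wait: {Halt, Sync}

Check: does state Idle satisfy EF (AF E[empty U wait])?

No

E[empty U wait]: least fixpoint, start Z0 = Sat(wait) = {Halt, Sync}, add states in Sat(empty) with some successor in Z. Z1 = {Load, Halt, Sync}; fixed.
Sat(E[empty U wait]) = {Load, Halt, Sync}
AF E[empty U wait]: least fixpoint, start Z0 = {Load, Halt, Sync}, add states with every successor in Z. Z1 = {Grant, Load, Halt, Sync}; fixed.
Sat(AF E[empty U wait]) = {Grant, Load, Halt, Sync}
EF (AF E[empty U wait]): least fixpoint, start Z0 = {Grant, Load, Halt, Sync}, add states with some successor in Z. Already a fixed point.
Sat(EF (AF E[empty U wait])) = {Grant, Load, Halt, Sync}
Idle ∉ Sat(EF (AF E[empty U wait])) = {Grant, Load, Halt, Sync}, so the formula does not hold at Idle.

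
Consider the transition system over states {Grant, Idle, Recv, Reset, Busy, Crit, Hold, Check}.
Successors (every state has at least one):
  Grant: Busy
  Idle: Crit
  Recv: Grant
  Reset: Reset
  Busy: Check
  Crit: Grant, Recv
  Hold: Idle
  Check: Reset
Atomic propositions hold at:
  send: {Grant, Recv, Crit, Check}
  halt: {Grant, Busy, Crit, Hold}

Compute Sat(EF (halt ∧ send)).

{Grant, Idle, Recv, Crit, Hold}

Sat(halt ∧ send) = {Grant, Crit}
EF (halt ∧ send): least fixpoint, start Z0 = {Grant, Crit}, add states with some successor in Z. Z1 = {Grant, Idle, Recv, Crit}; Z2 = {Grant, Idle, Recv, Crit, Hold}; fixed.
Sat(EF (halt ∧ send)) = {Grant, Idle, Recv, Crit, Hold}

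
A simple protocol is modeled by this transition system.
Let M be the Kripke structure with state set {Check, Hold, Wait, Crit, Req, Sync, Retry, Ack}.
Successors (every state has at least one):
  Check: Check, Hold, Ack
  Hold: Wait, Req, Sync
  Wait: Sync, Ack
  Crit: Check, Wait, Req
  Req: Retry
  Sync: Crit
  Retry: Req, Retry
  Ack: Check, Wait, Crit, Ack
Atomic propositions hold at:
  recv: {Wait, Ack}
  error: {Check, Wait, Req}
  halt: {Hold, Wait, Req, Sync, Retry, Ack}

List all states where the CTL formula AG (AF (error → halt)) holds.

Sat(error → halt) = {Hold, Wait, Crit, Req, Sync, Retry, Ack}
AF (error → halt): least fixpoint, start Z0 = {Hold, Wait, Crit, Req, Sync, Retry, Ack}, add states with every successor in Z. Already a fixed point.
Sat(AF (error → halt)) = {Hold, Wait, Crit, Req, Sync, Retry, Ack}
AG (AF (error → halt)): greatest fixpoint, start Z0 = {Hold, Wait, Crit, Req, Sync, Retry, Ack}, keep only states in Sat with every successor in Z. Z1 = {Hold, Wait, Req, Sync, Retry}; Z2 = {Hold, Req, Retry}; Z3 = {Req, Retry}; fixed.
Sat(AG (AF (error → halt))) = {Req, Retry}

{Req, Retry}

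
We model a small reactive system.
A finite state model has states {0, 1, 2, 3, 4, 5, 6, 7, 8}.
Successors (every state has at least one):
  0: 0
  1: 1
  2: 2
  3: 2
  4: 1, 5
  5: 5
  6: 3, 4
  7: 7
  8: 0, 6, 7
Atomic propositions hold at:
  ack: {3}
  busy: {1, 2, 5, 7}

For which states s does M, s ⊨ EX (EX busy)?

{1, 2, 3, 4, 5, 6, 7, 8}

Sat(EX busy) = {s : some successor in {1, 2, 5, 7}} = {1, 2, 3, 4, 5, 7, 8}
Sat(EX (EX busy)) = {s : some successor in {1, 2, 3, 4, 5, 7, 8}} = {1, 2, 3, 4, 5, 6, 7, 8}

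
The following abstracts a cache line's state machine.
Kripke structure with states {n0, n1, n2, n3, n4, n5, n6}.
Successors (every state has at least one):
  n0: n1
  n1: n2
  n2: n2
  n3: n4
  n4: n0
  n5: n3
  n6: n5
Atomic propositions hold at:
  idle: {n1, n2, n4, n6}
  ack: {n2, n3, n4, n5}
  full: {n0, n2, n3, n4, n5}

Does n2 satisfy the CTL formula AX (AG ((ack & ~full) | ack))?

Sat(~full) = {n1, n6}
Sat(ack & ~full) = ∅
Sat((ack & ~full) | ack) = {n2, n3, n4, n5}
AG ((ack & ~full) | ack): greatest fixpoint, start Z0 = {n2, n3, n4, n5}, keep only states in Sat with every successor in Z. Z1 = {n2, n3, n5}; Z2 = {n2, n5}; Z3 = {n2}; fixed.
Sat(AG ((ack & ~full) | ack)) = {n2}
Sat(AX (AG ((ack & ~full) | ack))) = {s : every successor in {n2}} = {n1, n2}
n2 ∈ Sat(AX (AG ((ack & ~full) | ack))) = {n1, n2}, so the formula holds at n2.

Yes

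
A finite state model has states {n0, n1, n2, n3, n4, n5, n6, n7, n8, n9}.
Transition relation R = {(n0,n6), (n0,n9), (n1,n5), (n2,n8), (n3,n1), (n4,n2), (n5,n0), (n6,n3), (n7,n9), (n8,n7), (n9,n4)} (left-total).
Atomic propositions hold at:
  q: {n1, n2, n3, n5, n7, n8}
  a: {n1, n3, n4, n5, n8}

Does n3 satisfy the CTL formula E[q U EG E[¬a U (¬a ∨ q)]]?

Yes

Sat(¬a) = {n0, n2, n6, n7, n9}
Sat(¬a ∨ q) = {n0, n1, n2, n3, n5, n6, n7, n8, n9}
E[¬a U (¬a ∨ q)]: least fixpoint, start Z0 = Sat((¬a ∨ q)) = {n0, n1, n2, n3, n5, n6, n7, n8, n9}, add states in Sat(¬a) with some successor in Z. Already a fixed point.
Sat(E[¬a U (¬a ∨ q)]) = {n0, n1, n2, n3, n5, n6, n7, n8, n9}
EG E[¬a U (¬a ∨ q)]: greatest fixpoint, start Z0 = {n0, n1, n2, n3, n5, n6, n7, n8, n9}, keep only states in Sat with some successor in Z. Z1 = {n0, n1, n2, n3, n5, n6, n7, n8}; Z2 = {n0, n1, n2, n3, n5, n6, n8}; Z3 = {n0, n1, n2, n3, n5, n6}; Z4 = {n0, n1, n3, n5, n6}; fixed.
Sat(EG E[¬a U (¬a ∨ q)]) = {n0, n1, n3, n5, n6}
E[q U EG E[¬a U (¬a ∨ q)]]: least fixpoint, start Z0 = Sat(EG E[¬a U (¬a ∨ q)]) = {n0, n1, n3, n5, n6}, add states in Sat(q) with some successor in Z. Already a fixed point.
Sat(E[q U EG E[¬a U (¬a ∨ q)]]) = {n0, n1, n3, n5, n6}
n3 ∈ Sat(E[q U EG E[¬a U (¬a ∨ q)]]) = {n0, n1, n3, n5, n6}, so the formula holds at n3.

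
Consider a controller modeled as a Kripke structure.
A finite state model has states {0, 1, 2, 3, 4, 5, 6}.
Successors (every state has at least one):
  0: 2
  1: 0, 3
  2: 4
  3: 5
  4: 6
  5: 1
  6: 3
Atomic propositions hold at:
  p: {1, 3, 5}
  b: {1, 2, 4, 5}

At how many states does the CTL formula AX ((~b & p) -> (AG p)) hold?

5

Sat(~b) = {0, 3, 6}
Sat(~b & p) = {3}
AG p: greatest fixpoint, start Z0 = {1, 3, 5}, keep only states in Sat with every successor in Z. Z1 = {3, 5}; Z2 = {3}; Z3 = ∅; fixed.
Sat(AG p) = ∅
Sat((~b & p) -> (AG p)) = {0, 1, 2, 4, 5, 6}
Sat(AX ((~b & p) -> (AG p))) = {s : every successor in {0, 1, 2, 4, 5, 6}} = {0, 2, 3, 4, 5}
|Sat(AX ((~b & p) -> (AG p)))| = |{0, 2, 3, 4, 5}| = 5.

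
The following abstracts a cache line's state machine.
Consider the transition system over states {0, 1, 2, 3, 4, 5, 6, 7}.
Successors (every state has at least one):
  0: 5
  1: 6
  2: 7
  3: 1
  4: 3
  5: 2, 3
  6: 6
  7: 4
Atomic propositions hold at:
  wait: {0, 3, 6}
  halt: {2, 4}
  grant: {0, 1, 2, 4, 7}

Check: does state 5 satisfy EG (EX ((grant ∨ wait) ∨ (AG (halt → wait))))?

Yes

Sat(grant ∨ wait) = {0, 1, 2, 3, 4, 6, 7}
Sat(halt → wait) = {0, 1, 3, 5, 6, 7}
AG (halt → wait): greatest fixpoint, start Z0 = {0, 1, 3, 5, 6, 7}, keep only states in Sat with every successor in Z. Z1 = {0, 1, 3, 6}; Z2 = {1, 3, 6}; fixed.
Sat(AG (halt → wait)) = {1, 3, 6}
Sat((grant ∨ wait) ∨ (AG (halt → wait))) = {0, 1, 2, 3, 4, 6, 7}
Sat(EX ((grant ∨ wait) ∨ (AG (halt → wait)))) = {s : some successor in {0, 1, 2, 3, 4, 6, 7}} = {1, 2, 3, 4, 5, 6, 7}
EG (EX ((grant ∨ wait) ∨ (AG (halt → wait)))): greatest fixpoint, start Z0 = {1, 2, 3, 4, 5, 6, 7}, keep only states in Sat with some successor in Z. Already a fixed point.
Sat(EG (EX ((grant ∨ wait) ∨ (AG (halt → wait))))) = {1, 2, 3, 4, 5, 6, 7}
5 ∈ Sat(EG (EX ((grant ∨ wait) ∨ (AG (halt → wait))))) = {1, 2, 3, 4, 5, 6, 7}, so the formula holds at 5.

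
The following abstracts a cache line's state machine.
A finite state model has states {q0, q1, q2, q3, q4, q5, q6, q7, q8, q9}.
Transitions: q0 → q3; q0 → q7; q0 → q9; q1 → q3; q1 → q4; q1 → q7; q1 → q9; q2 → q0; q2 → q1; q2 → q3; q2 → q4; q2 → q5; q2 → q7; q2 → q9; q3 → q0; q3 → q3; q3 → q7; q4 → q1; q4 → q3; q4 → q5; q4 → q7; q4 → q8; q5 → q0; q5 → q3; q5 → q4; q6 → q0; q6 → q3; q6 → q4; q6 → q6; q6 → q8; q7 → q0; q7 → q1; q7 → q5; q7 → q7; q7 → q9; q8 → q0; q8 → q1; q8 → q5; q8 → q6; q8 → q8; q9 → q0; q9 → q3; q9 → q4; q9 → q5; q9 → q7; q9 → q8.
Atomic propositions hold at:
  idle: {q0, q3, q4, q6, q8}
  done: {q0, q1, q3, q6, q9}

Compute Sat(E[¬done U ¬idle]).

Sat(¬done) = {q2, q4, q5, q7, q8}
Sat(¬idle) = {q1, q2, q5, q7, q9}
E[¬done U ¬idle]: least fixpoint, start Z0 = Sat(¬idle) = {q1, q2, q5, q7, q9}, add states in Sat(¬done) with some successor in Z. Z1 = {q1, q2, q4, q5, q7, q8, q9}; fixed.
Sat(E[¬done U ¬idle]) = {q1, q2, q4, q5, q7, q8, q9}

{q1, q2, q4, q5, q7, q8, q9}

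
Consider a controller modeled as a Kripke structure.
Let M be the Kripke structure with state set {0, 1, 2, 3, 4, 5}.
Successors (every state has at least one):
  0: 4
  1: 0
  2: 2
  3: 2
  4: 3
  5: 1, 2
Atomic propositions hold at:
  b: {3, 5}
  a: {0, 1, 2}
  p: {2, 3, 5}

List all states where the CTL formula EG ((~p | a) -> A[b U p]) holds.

{2, 3, 5}

Sat(~p) = {0, 1, 4}
Sat(~p | a) = {0, 1, 2, 4}
A[b U p]: least fixpoint, start Z0 = Sat(p) = {2, 3, 5}, add states in Sat(b) with every successor in Z. Already a fixed point.
Sat(A[b U p]) = {2, 3, 5}
Sat((~p | a) -> A[b U p]) = {2, 3, 5}
EG ((~p | a) -> A[b U p]): greatest fixpoint, start Z0 = {2, 3, 5}, keep only states in Sat with some successor in Z. Already a fixed point.
Sat(EG ((~p | a) -> A[b U p])) = {2, 3, 5}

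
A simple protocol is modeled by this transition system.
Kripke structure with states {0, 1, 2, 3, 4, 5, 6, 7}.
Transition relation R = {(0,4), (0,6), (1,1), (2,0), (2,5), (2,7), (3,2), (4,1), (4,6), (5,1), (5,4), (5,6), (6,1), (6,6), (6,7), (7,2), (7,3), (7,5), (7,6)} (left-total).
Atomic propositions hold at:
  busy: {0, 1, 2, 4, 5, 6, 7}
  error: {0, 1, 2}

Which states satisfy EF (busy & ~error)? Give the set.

{0, 2, 3, 4, 5, 6, 7}

Sat(~error) = {3, 4, 5, 6, 7}
Sat(busy & ~error) = {4, 5, 6, 7}
EF (busy & ~error): least fixpoint, start Z0 = {4, 5, 6, 7}, add states with some successor in Z. Z1 = {0, 2, 4, 5, 6, 7}; Z2 = {0, 2, 3, 4, 5, 6, 7}; fixed.
Sat(EF (busy & ~error)) = {0, 2, 3, 4, 5, 6, 7}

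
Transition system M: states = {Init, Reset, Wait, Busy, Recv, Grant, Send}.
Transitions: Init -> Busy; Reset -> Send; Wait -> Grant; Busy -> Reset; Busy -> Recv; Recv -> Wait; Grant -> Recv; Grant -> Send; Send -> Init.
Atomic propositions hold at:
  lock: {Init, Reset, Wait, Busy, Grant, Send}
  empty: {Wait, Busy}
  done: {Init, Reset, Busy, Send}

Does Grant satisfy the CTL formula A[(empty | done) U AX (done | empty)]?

No

Sat(empty | done) = {Init, Reset, Wait, Busy, Send}
Sat(done | empty) = {Init, Reset, Wait, Busy, Send}
Sat(AX (done | empty)) = {s : every successor in {Init, Reset, Wait, Busy, Send}} = {Init, Reset, Recv, Send}
A[(empty | done) U AX (done | empty)]: least fixpoint, start Z0 = Sat(AX (done | empty)) = {Init, Reset, Recv, Send}, add states in Sat(empty | done) with every successor in Z. Z1 = {Init, Reset, Busy, Recv, Send}; fixed.
Sat(A[(empty | done) U AX (done | empty)]) = {Init, Reset, Busy, Recv, Send}
Grant ∉ Sat(A[(empty | done) U AX (done | empty)]) = {Init, Reset, Busy, Recv, Send}, so the formula does not hold at Grant.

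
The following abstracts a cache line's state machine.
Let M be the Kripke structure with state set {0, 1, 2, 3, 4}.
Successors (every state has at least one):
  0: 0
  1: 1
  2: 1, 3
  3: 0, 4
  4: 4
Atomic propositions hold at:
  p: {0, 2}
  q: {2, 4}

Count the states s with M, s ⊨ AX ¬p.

Sat(¬p) = {1, 3, 4}
Sat(AX ¬p) = {s : every successor in {1, 3, 4}} = {1, 2, 4}
|Sat(AX ¬p)| = |{1, 2, 4}| = 3.

3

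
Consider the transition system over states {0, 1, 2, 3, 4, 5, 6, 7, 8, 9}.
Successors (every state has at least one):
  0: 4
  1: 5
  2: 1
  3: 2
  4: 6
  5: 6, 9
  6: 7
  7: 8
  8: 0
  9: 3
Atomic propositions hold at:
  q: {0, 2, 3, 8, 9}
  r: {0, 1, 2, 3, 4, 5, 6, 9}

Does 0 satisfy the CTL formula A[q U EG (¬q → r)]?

Sat(¬q) = {1, 4, 5, 6, 7}
Sat(¬q → r) = {0, 1, 2, 3, 4, 5, 6, 8, 9}
EG (¬q → r): greatest fixpoint, start Z0 = {0, 1, 2, 3, 4, 5, 6, 8, 9}, keep only states in Sat with some successor in Z. Z1 = {0, 1, 2, 3, 4, 5, 8, 9}; Z2 = {0, 1, 2, 3, 5, 8, 9}; Z3 = {1, 2, 3, 5, 8, 9}; Z4 = {1, 2, 3, 5, 9}; fixed.
Sat(EG (¬q → r)) = {1, 2, 3, 5, 9}
A[q U EG (¬q → r)]: least fixpoint, start Z0 = Sat(EG (¬q → r)) = {1, 2, 3, 5, 9}, add states in Sat(q) with every successor in Z. Already a fixed point.
Sat(A[q U EG (¬q → r)]) = {1, 2, 3, 5, 9}
0 ∉ Sat(A[q U EG (¬q → r)]) = {1, 2, 3, 5, 9}, so the formula does not hold at 0.

No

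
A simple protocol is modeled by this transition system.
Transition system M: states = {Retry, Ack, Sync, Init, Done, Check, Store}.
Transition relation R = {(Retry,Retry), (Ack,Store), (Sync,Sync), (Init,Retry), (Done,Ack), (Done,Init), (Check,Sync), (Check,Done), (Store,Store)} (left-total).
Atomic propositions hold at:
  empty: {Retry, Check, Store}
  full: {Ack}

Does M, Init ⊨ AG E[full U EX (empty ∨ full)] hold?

Sat(empty ∨ full) = {Retry, Ack, Check, Store}
Sat(EX (empty ∨ full)) = {s : some successor in {Retry, Ack, Check, Store}} = {Retry, Ack, Init, Done, Store}
E[full U EX (empty ∨ full)]: least fixpoint, start Z0 = Sat(EX (empty ∨ full)) = {Retry, Ack, Init, Done, Store}, add states in Sat(full) with some successor in Z. Already a fixed point.
Sat(E[full U EX (empty ∨ full)]) = {Retry, Ack, Init, Done, Store}
AG E[full U EX (empty ∨ full)]: greatest fixpoint, start Z0 = {Retry, Ack, Init, Done, Store}, keep only states in Sat with every successor in Z. Already a fixed point.
Sat(AG E[full U EX (empty ∨ full)]) = {Retry, Ack, Init, Done, Store}
Init ∈ Sat(AG E[full U EX (empty ∨ full)]) = {Retry, Ack, Init, Done, Store}, so the formula holds at Init.

Yes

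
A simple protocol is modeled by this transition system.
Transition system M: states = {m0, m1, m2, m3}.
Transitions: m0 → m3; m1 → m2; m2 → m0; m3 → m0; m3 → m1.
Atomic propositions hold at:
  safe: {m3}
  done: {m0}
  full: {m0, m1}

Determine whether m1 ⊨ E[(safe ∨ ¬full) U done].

No

Sat(¬full) = {m2, m3}
Sat(safe ∨ ¬full) = {m2, m3}
E[(safe ∨ ¬full) U done]: least fixpoint, start Z0 = Sat(done) = {m0}, add states in Sat(safe ∨ ¬full) with some successor in Z. Z1 = {m0, m2, m3}; fixed.
Sat(E[(safe ∨ ¬full) U done]) = {m0, m2, m3}
m1 ∉ Sat(E[(safe ∨ ¬full) U done]) = {m0, m2, m3}, so the formula does not hold at m1.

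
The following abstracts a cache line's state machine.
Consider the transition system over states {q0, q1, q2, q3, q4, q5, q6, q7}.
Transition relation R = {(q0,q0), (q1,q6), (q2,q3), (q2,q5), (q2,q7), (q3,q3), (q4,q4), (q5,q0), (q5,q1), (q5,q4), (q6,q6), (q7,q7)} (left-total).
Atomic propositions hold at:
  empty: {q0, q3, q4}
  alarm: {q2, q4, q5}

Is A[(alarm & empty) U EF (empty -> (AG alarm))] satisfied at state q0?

No

Sat(alarm & empty) = {q4}
AG alarm: greatest fixpoint, start Z0 = {q2, q4, q5}, keep only states in Sat with every successor in Z. Z1 = {q4}; fixed.
Sat(AG alarm) = {q4}
Sat(empty -> (AG alarm)) = {q1, q2, q4, q5, q6, q7}
EF (empty -> (AG alarm)): least fixpoint, start Z0 = {q1, q2, q4, q5, q6, q7}, add states with some successor in Z. Already a fixed point.
Sat(EF (empty -> (AG alarm))) = {q1, q2, q4, q5, q6, q7}
A[(alarm & empty) U EF (empty -> (AG alarm))]: least fixpoint, start Z0 = Sat(EF (empty -> (AG alarm))) = {q1, q2, q4, q5, q6, q7}, add states in Sat(alarm & empty) with every successor in Z. Already a fixed point.
Sat(A[(alarm & empty) U EF (empty -> (AG alarm))]) = {q1, q2, q4, q5, q6, q7}
q0 ∉ Sat(A[(alarm & empty) U EF (empty -> (AG alarm))]) = {q1, q2, q4, q5, q6, q7}, so the formula does not hold at q0.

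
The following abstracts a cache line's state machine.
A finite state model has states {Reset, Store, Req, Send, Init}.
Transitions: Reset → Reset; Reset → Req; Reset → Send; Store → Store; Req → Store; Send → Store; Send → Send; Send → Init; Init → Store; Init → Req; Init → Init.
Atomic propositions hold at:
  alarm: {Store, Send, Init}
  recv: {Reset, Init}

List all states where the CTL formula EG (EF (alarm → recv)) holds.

{Reset, Send, Init}

Sat(alarm → recv) = {Reset, Req, Init}
EF (alarm → recv): least fixpoint, start Z0 = {Reset, Req, Init}, add states with some successor in Z. Z1 = {Reset, Req, Send, Init}; fixed.
Sat(EF (alarm → recv)) = {Reset, Req, Send, Init}
EG (EF (alarm → recv)): greatest fixpoint, start Z0 = {Reset, Req, Send, Init}, keep only states in Sat with some successor in Z. Z1 = {Reset, Send, Init}; fixed.
Sat(EG (EF (alarm → recv))) = {Reset, Send, Init}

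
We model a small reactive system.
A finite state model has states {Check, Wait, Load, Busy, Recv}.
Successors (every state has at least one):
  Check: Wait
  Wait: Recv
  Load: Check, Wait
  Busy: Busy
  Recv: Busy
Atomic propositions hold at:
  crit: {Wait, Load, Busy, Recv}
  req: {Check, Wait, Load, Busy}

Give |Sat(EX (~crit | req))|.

Sat(~crit) = {Check}
Sat(~crit | req) = {Check, Wait, Load, Busy}
Sat(EX (~crit | req)) = {s : some successor in {Check, Wait, Load, Busy}} = {Check, Load, Busy, Recv}
|Sat(EX (~crit | req))| = |{Check, Load, Busy, Recv}| = 4.

4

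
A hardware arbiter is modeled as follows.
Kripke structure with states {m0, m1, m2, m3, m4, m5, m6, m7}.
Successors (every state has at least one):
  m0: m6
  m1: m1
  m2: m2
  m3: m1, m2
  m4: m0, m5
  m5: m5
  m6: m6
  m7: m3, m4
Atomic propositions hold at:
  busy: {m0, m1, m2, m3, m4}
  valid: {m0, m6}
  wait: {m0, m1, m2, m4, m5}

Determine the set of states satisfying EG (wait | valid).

Sat(wait | valid) = {m0, m1, m2, m4, m5, m6}
EG (wait | valid): greatest fixpoint, start Z0 = {m0, m1, m2, m4, m5, m6}, keep only states in Sat with some successor in Z. Already a fixed point.
Sat(EG (wait | valid)) = {m0, m1, m2, m4, m5, m6}

{m0, m1, m2, m4, m5, m6}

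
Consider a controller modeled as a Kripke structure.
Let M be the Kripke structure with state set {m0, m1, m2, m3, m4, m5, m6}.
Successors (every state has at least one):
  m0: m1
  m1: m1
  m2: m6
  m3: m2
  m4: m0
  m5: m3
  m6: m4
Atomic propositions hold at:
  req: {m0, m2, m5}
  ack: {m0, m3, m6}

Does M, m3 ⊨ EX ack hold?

No

Sat(EX ack) = {s : some successor in {m0, m3, m6}} = {m2, m4, m5}
m3 ∉ Sat(EX ack) = {m2, m4, m5}, so the formula does not hold at m3.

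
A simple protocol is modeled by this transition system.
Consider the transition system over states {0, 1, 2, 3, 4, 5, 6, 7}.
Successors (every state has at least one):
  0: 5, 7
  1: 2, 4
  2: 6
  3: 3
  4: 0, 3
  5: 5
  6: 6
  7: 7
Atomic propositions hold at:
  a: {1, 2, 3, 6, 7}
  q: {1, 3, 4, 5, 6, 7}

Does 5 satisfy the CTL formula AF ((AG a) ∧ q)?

AG a: greatest fixpoint, start Z0 = {1, 2, 3, 6, 7}, keep only states in Sat with every successor in Z. Z1 = {2, 3, 6, 7}; fixed.
Sat(AG a) = {2, 3, 6, 7}
Sat((AG a) ∧ q) = {3, 6, 7}
AF ((AG a) ∧ q): least fixpoint, start Z0 = {3, 6, 7}, add states with every successor in Z. Z1 = {2, 3, 6, 7}; fixed.
Sat(AF ((AG a) ∧ q)) = {2, 3, 6, 7}
5 ∉ Sat(AF ((AG a) ∧ q)) = {2, 3, 6, 7}, so the formula does not hold at 5.

No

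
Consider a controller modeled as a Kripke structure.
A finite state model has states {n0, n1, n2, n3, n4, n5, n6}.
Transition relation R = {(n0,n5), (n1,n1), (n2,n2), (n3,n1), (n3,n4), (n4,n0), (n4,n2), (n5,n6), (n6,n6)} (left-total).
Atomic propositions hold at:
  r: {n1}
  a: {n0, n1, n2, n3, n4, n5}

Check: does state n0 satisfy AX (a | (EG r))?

Yes

EG r: greatest fixpoint, start Z0 = {n1}, keep only states in Sat with some successor in Z. Already a fixed point.
Sat(EG r) = {n1}
Sat(a | (EG r)) = {n0, n1, n2, n3, n4, n5}
Sat(AX (a | (EG r))) = {s : every successor in {n0, n1, n2, n3, n4, n5}} = {n0, n1, n2, n3, n4}
n0 ∈ Sat(AX (a | (EG r))) = {n0, n1, n2, n3, n4}, so the formula holds at n0.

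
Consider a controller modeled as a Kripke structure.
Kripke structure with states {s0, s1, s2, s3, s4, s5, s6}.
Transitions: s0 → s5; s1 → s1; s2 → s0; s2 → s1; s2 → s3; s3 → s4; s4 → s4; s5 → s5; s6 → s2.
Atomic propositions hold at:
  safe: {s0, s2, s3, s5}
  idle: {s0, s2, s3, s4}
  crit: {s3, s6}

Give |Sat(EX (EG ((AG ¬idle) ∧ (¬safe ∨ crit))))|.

2

Sat(¬idle) = {s1, s5, s6}
AG ¬idle: greatest fixpoint, start Z0 = {s1, s5, s6}, keep only states in Sat with every successor in Z. Z1 = {s1, s5}; fixed.
Sat(AG ¬idle) = {s1, s5}
Sat(¬safe) = {s1, s4, s6}
Sat(¬safe ∨ crit) = {s1, s3, s4, s6}
Sat((AG ¬idle) ∧ (¬safe ∨ crit)) = {s1}
EG ((AG ¬idle) ∧ (¬safe ∨ crit)): greatest fixpoint, start Z0 = {s1}, keep only states in Sat with some successor in Z. Already a fixed point.
Sat(EG ((AG ¬idle) ∧ (¬safe ∨ crit))) = {s1}
Sat(EX (EG ((AG ¬idle) ∧ (¬safe ∨ crit)))) = {s : some successor in {s1}} = {s1, s2}
|Sat(EX (EG ((AG ¬idle) ∧ (¬safe ∨ crit))))| = |{s1, s2}| = 2.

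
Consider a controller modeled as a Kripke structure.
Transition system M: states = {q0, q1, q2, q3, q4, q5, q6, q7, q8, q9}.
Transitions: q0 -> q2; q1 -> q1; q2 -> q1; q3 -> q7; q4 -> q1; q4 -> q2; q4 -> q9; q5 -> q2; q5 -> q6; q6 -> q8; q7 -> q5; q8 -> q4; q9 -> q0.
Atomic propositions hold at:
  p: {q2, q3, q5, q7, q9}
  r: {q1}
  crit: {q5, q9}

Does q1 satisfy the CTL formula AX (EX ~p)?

Sat(~p) = {q0, q1, q4, q6, q8}
Sat(EX ~p) = {s : some successor in {q0, q1, q4, q6, q8}} = {q1, q2, q4, q5, q6, q8, q9}
Sat(AX (EX ~p)) = {s : every successor in {q1, q2, q4, q5, q6, q8, q9}} = {q0, q1, q2, q4, q5, q6, q7, q8}
q1 ∈ Sat(AX (EX ~p)) = {q0, q1, q2, q4, q5, q6, q7, q8}, so the formula holds at q1.

Yes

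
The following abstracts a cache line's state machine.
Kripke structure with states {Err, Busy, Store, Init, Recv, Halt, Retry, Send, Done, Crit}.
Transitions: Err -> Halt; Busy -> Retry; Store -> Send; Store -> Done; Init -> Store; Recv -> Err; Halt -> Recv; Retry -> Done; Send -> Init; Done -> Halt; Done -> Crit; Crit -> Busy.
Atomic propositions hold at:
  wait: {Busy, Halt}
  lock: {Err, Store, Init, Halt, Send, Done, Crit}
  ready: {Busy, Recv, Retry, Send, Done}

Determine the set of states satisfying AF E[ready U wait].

{Err, Busy, Recv, Halt, Retry, Done, Crit}

E[ready U wait]: least fixpoint, start Z0 = Sat(wait) = {Busy, Halt}, add states in Sat(ready) with some successor in Z. Z1 = {Busy, Halt, Done}; Z2 = {Busy, Halt, Retry, Done}; fixed.
Sat(E[ready U wait]) = {Busy, Halt, Retry, Done}
AF E[ready U wait]: least fixpoint, start Z0 = {Busy, Halt, Retry, Done}, add states with every successor in Z. Z1 = {Err, Busy, Halt, Retry, Done, Crit}; Z2 = {Err, Busy, Recv, Halt, Retry, Done, Crit}; fixed.
Sat(AF E[ready U wait]) = {Err, Busy, Recv, Halt, Retry, Done, Crit}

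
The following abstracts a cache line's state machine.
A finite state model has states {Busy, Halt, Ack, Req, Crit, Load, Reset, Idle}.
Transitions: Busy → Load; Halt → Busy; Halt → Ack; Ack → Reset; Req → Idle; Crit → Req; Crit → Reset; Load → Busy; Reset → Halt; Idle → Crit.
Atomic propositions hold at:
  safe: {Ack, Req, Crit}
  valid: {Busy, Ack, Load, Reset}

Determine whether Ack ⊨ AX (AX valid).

Sat(AX valid) = {s : every successor in {Busy, Ack, Load, Reset}} = {Busy, Halt, Ack, Load}
Sat(AX (AX valid)) = {s : every successor in {Busy, Halt, Ack, Load}} = {Busy, Halt, Load, Reset}
Ack ∉ Sat(AX (AX valid)) = {Busy, Halt, Load, Reset}, so the formula does not hold at Ack.

No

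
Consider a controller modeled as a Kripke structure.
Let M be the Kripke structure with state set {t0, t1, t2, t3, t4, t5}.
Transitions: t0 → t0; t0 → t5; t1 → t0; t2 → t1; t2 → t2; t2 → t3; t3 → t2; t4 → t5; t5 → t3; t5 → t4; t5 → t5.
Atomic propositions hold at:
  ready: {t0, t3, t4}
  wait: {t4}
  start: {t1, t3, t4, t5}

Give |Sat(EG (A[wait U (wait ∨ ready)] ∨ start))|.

Sat(wait ∨ ready) = {t0, t3, t4}
A[wait U (wait ∨ ready)]: least fixpoint, start Z0 = Sat((wait ∨ ready)) = {t0, t3, t4}, add states in Sat(wait) with every successor in Z. Already a fixed point.
Sat(A[wait U (wait ∨ ready)]) = {t0, t3, t4}
Sat(A[wait U (wait ∨ ready)] ∨ start) = {t0, t1, t3, t4, t5}
EG (A[wait U (wait ∨ ready)] ∨ start): greatest fixpoint, start Z0 = {t0, t1, t3, t4, t5}, keep only states in Sat with some successor in Z. Z1 = {t0, t1, t4, t5}; fixed.
Sat(EG (A[wait U (wait ∨ ready)] ∨ start)) = {t0, t1, t4, t5}
|Sat(EG (A[wait U (wait ∨ ready)] ∨ start))| = |{t0, t1, t4, t5}| = 4.

4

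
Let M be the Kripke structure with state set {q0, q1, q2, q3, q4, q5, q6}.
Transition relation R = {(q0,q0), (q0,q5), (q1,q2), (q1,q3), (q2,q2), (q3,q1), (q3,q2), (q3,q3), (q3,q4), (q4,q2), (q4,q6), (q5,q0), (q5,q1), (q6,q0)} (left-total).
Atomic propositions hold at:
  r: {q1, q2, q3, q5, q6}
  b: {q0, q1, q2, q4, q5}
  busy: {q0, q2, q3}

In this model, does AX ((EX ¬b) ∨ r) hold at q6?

No

Sat(¬b) = {q3, q6}
Sat(EX ¬b) = {s : some successor in {q3, q6}} = {q1, q3, q4}
Sat((EX ¬b) ∨ r) = {q1, q2, q3, q4, q5, q6}
Sat(AX ((EX ¬b) ∨ r)) = {s : every successor in {q1, q2, q3, q4, q5, q6}} = {q1, q2, q3, q4}
q6 ∉ Sat(AX ((EX ¬b) ∨ r)) = {q1, q2, q3, q4}, so the formula does not hold at q6.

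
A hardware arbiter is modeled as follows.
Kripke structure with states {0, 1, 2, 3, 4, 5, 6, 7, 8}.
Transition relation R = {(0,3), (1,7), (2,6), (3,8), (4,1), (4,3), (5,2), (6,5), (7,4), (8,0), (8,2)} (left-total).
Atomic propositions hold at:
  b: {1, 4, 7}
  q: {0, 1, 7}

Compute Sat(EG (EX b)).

Sat(EX b) = {s : some successor in {1, 4, 7}} = {1, 4, 7}
EG (EX b): greatest fixpoint, start Z0 = {1, 4, 7}, keep only states in Sat with some successor in Z. Already a fixed point.
Sat(EG (EX b)) = {1, 4, 7}

{1, 4, 7}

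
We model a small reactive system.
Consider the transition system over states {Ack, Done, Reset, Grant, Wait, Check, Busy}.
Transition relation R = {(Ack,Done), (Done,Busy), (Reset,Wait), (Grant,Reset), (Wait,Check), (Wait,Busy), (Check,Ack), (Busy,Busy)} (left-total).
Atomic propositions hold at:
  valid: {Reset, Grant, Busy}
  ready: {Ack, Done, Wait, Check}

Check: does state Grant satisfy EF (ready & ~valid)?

Sat(~valid) = {Ack, Done, Wait, Check}
Sat(ready & ~valid) = {Ack, Done, Wait, Check}
EF (ready & ~valid): least fixpoint, start Z0 = {Ack, Done, Wait, Check}, add states with some successor in Z. Z1 = {Ack, Done, Reset, Wait, Check}; Z2 = {Ack, Done, Reset, Grant, Wait, Check}; fixed.
Sat(EF (ready & ~valid)) = {Ack, Done, Reset, Grant, Wait, Check}
Grant ∈ Sat(EF (ready & ~valid)) = {Ack, Done, Reset, Grant, Wait, Check}, so the formula holds at Grant.

Yes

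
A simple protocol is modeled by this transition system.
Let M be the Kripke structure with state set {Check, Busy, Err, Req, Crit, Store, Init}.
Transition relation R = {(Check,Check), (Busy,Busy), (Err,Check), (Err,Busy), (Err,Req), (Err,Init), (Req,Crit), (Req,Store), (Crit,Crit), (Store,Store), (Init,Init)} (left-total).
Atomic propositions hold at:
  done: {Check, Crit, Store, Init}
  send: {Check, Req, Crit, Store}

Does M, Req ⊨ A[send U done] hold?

A[send U done]: least fixpoint, start Z0 = Sat(done) = {Check, Crit, Store, Init}, add states in Sat(send) with every successor in Z. Z1 = {Check, Req, Crit, Store, Init}; fixed.
Sat(A[send U done]) = {Check, Req, Crit, Store, Init}
Req ∈ Sat(A[send U done]) = {Check, Req, Crit, Store, Init}, so the formula holds at Req.

Yes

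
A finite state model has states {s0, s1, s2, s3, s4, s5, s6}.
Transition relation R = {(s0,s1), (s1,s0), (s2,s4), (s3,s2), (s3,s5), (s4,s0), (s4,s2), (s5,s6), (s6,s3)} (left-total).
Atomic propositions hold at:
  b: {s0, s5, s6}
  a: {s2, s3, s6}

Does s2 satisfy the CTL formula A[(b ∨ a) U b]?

No

Sat(b ∨ a) = {s0, s2, s3, s5, s6}
A[(b ∨ a) U b]: least fixpoint, start Z0 = Sat(b) = {s0, s5, s6}, add states in Sat(b ∨ a) with every successor in Z. Already a fixed point.
Sat(A[(b ∨ a) U b]) = {s0, s5, s6}
s2 ∉ Sat(A[(b ∨ a) U b]) = {s0, s5, s6}, so the formula does not hold at s2.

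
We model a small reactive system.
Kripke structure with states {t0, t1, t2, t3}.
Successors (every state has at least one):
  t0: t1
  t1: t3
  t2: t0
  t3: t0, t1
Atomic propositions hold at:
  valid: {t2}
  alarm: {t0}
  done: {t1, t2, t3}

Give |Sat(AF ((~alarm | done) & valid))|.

1

Sat(~alarm) = {t1, t2, t3}
Sat(~alarm | done) = {t1, t2, t3}
Sat((~alarm | done) & valid) = {t2}
AF ((~alarm | done) & valid): least fixpoint, start Z0 = {t2}, add states with every successor in Z. Already a fixed point.
Sat(AF ((~alarm | done) & valid)) = {t2}
|Sat(AF ((~alarm | done) & valid))| = |{t2}| = 1.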